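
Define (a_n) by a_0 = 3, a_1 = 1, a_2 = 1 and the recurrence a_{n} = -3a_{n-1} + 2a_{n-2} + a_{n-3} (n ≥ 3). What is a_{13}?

The ordinary generating function has denominator 1 + 3q - 2q^2 - q^3.
Iterating the recurrence: a_0,…,a_{13} = 3, 1, 1, 2, -3, 14, -46, 163, -567, 1981, -6914, 24137, -84258, 294134.

294134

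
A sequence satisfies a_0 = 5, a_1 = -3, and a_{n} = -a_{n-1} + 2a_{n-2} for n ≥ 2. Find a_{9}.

-1363

The ordinary generating function has denominator 1 + z - 2z^2.
Iterating the recurrence: a_0,…,a_{9} = 5, -3, 13, -19, 45, -83, 173, -339, 685, -1363.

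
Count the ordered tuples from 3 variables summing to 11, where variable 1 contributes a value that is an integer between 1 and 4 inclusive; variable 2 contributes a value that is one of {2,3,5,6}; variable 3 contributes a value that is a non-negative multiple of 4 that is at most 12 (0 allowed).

4

The generating function for the choices is (t + t² + t³ + t⁴)·(t² + t³ + t⁵ + t⁶)·(1 + t⁴ + t⁸ + t¹²); the count is [t¹¹].
(t + t² + t³ + t⁴) has coefficients 0,1,1,1,1 for degrees 0…4.
(t² + t³ + t⁵ + t⁶) has coefficients 0,0,1,1,0,1,1,0,0,0,0,0 for degrees 0…11.
Finally multiplying by (1 + t⁴ + t⁸ + t¹²), the product of all factors after the first has coefficients 0,0,1,1,0,1,2,1,0,1,2,1 for degrees 0…11.
[t¹¹] = 1·2 + 1·1 + 1·0 + 1·1 = 4.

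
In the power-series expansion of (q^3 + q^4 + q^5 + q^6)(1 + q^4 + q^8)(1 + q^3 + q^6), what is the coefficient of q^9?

(q^3 + q^4 + q^5 + q^6) has coefficients 0,0,0,1,1,1,1 for degrees 0…6.
(1 + q^4 + q^8) has coefficients 1,0,0,0,1,0,0,0,1,0 for degrees 0…9.
Finally multiplying by (1 + q^3 + q^6), the product of all factors after the first has coefficients 1,0,0,1,1,0,1,1,1,0 for degrees 0…9.
[q^9] = 1·1 + 1·0 + 1·1 + 1·1 = 3.

3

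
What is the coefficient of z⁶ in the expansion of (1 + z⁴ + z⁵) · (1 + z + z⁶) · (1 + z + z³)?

(1 + z⁴ + z⁵) has coefficients 1,0,0,0,1,1 for degrees 0…5.
(1 + z + z⁶) has coefficients 1,1,0,0,0,0,1 for degrees 0…6.
Finally multiplying by (1 + z + z³), the product of all factors after the first has coefficients 1,2,1,1,1,0,1 for degrees 0…6.
[z⁶] = 1·1 + 1·1 + 1·2 = 4.

4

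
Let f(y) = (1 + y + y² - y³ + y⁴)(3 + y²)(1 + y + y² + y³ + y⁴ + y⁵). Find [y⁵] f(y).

(1 + y + y² - y³ + y⁴) has coefficients 1,1,1,-1,1 for degrees 0…4.
(3 + y²) has coefficients 3,0,1,0,0,0 for degrees 0…5.
Finally multiplying by (1 + y + y² + y³ + y⁴ + y⁵), the product of all factors after the first has coefficients 3,3,4,4,4,4 for degrees 0…5.
[y⁵] = 1·4 + 1·4 + 1·4 − 1·4 + 1·3 = 11.

11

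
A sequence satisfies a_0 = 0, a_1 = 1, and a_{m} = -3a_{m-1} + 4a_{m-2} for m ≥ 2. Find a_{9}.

52429

The ordinary generating function has denominator 1 + 3z - 4z^2.
Iterating the recurrence: a_0,…,a_{9} = 0, 1, -3, 13, -51, 205, -819, 3277, -13107, 52429.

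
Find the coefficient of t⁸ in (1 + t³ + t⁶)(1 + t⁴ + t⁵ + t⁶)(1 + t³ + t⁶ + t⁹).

2

(1 + t³ + t⁶) has coefficients 1,0,0,1,0,0,1 for degrees 0…6.
(1 + t⁴ + t⁵ + t⁶) has coefficients 1,0,0,0,1,1,1,0,0 for degrees 0…8.
Finally multiplying by (1 + t³ + t⁶ + t⁹), the product of all factors after the first has coefficients 1,0,0,1,1,1,2,1,1 for degrees 0…8.
[t⁸] = 1·1 + 1·1 + 1·0 = 2.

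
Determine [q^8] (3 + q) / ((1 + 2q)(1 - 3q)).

The denominator gives the recurrence a_n = a_(n−1) + 6a_(n−2) for n ≥ 2; the numerator fixes a_0 = 3, a_1 = 4.
Iterating: 3, 4, 22, 46, 178, 454, 1522, 4246, 13378, so a_8 = 13378.

13378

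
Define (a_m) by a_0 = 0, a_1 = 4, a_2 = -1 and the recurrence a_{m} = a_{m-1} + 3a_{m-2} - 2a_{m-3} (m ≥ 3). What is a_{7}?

118

The ordinary generating function has denominator 1 - y - 3y^2 + 2y^3.
Iterating the recurrence: a_0,…,a_{7} = 0, 4, -1, 11, 0, 35, 13, 118.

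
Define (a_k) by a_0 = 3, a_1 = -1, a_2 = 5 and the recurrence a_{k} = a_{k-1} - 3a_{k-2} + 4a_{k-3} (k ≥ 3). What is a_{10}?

533

The ordinary generating function has denominator 1 - x + 3x^2 - 4x^3.
Iterating the recurrence: a_0,…,a_{10} = 3, -1, 5, 20, 1, -39, 38, 159, -111, -436, 533.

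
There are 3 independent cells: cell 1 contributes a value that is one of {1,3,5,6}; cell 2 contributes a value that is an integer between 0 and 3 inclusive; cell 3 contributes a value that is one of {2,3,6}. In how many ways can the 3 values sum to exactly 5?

3

The generating function for the choices is (y + y^3 + y^5 + y^6)·(1 + y + y^2 + y^3)·(y^2 + y^3 + y^6); the count is [y^5].
(y + y^3 + y^5 + y^6) has coefficients 0,1,0,1,0,1 for degrees 0…5.
(1 + y + y^2 + y^3) has coefficients 1,1,1,1,0,0 for degrees 0…5.
Finally multiplying by (y^2 + y^3 + y^6), the product of all factors after the first has coefficients 0,0,1,2,2,2 for degrees 0…5.
[y^5] = 1·2 + 1·1 + 1·0 = 3.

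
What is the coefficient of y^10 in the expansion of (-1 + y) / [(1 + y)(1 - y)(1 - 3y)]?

Partial fractions give a closed form: a_n = (-1/4)·(-1)^n + (-3/4)·3^n.
At n = 10: a_10 = -44287.

-44287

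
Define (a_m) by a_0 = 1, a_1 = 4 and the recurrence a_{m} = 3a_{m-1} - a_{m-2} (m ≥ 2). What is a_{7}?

1364

The ordinary generating function has denominator 1 - 3t + t^2.
Iterating the recurrence: a_0,…,a_{7} = 1, 4, 11, 29, 76, 199, 521, 1364.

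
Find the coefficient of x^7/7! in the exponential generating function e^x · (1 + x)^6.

The EGF product rule gives c_7 = Σ_{k_1+k_2=7} C(7; k_1,k_2) · ∏ g_i(k_i), where e^x gives (1)^k; (1+x)^6 gives the falling factorial (6)_k.
g_1(k) for k = 0…7: 1, 1, 1, 1, 1, 1, 1, 1.
g_2(k) for k = 0…7: 1, 6, 30, 120, 360, 720, 720, 0.
c_7 = Σ_k C(7,k)·g_1(k)·g_2(7−k) = 7·1·720 + 21·1·720 + 35·1·360 + 35·1·120 + 21·1·30 + 7·1·6 + 1·1·1 = 5040 + 15120 + 12600 + 4200 + 630 + 42 + 1 = 37633.

37633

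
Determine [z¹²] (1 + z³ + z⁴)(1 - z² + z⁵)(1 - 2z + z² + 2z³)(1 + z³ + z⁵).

3

(1 + z³ + z⁴) has coefficients 1,0,0,1,1 for degrees 0…4.
(1 - z² + z⁵) has coefficients 1,0,-1,0,0,1,0,0,0,0,0,0,0 for degrees 0…12.
Multiplying by (1 - 2z + z² + 2z³) gives running coefficients 1,-2,0,4,-1,-1,-2,1,2,0,0,0,0 for degrees 0…12.
Finally multiplying by (1 + z³ + z⁵), the product of all factors after the first has coefficients 1,-2,0,5,-3,0,0,0,5,-3,0,0,1 for degrees 0…12.
[z¹²] = 1·1 + 1·(-3) + 1·5 = 3.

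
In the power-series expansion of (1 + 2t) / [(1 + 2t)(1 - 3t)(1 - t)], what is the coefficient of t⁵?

Partial fractions give a closed form: a_n = (3/2)·3^n + (-1/2)·1^n.
At n = 5: a_5 = 364.

364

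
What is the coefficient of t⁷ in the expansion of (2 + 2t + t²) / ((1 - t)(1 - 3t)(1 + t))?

Partial fractions give a closed form: a_n = (-5/4)·1^n + (25/8)·3^n + (1/8)·(-1)^n.
At n = 7: a_7 = 6833.

6833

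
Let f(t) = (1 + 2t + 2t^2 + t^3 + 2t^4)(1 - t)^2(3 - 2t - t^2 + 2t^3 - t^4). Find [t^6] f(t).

(1 + 2t + 2t^2 + t^3 + 2t^4) has coefficients 1,2,2,1,2 for degrees 0…4.
(1 - t)^2 has coefficients 1,-2,1,0,0,0,0 for degrees 0…6.
Finally multiplying by (3 - 2t - t^2 + 2t^3 - t^4), the product of all factors after the first has coefficients 3,-8,6,2,-6,4,-1 for degrees 0…6.
[t^6] = 1·(-1) + 2·4 + 2·(-6) + 1·2 + 2·6 = 9.

9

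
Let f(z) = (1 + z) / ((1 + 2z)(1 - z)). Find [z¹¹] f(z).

-682

The denominator gives the recurrence a_n = −a_(n−1) + 2a_(n−2) for n ≥ 2; the numerator fixes a_0 = 1, a_1 = 0.
Iterating: 1, 0, 2, -2, 6, -10, 22, -42, 86, -170, 342, -682, so a_11 = -682.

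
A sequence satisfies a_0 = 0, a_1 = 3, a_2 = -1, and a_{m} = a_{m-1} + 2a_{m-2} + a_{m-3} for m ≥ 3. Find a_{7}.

The ordinary generating function has denominator 1 - y - 2y^2 - y^3.
Iterating the recurrence: a_0,…,a_{7} = 0, 3, -1, 5, 6, 15, 32, 68.

68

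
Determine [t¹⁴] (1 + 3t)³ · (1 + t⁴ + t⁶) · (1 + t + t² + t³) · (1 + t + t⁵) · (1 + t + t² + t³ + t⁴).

(1 + 3t)³ has coefficients 1,9,27,27 for degrees 0…3.
(1 + t⁴ + t⁶) has coefficients 1,0,0,0,1,0,1,0,0,0,0,0,0,0,0 for degrees 0…14.
Multiplying by (1 + t + t² + t³) gives running coefficients 1,1,1,1,1,1,2,2,1,1,0,0,0,0,0 for degrees 0…14.
Multiplying by (1 + t + t⁵) gives running coefficients 1,2,2,2,2,3,4,5,4,3,2,2,2,1,1 for degrees 0…14.
Finally multiplying by (1 + t + t² + t³ + t⁴), the product of all factors after the first has coefficients 1,3,5,7,9,11,13,16,18,19,18,16,13,10,8 for degrees 0…14.
[t¹⁴] = 1·8 + 9·10 + 27·13 + 27·16 = 881.

881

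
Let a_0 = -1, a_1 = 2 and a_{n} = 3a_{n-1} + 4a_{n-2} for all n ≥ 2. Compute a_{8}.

13106

The ordinary generating function has denominator 1 - 3z - 4z^2.
Iterating the recurrence: a_0,…,a_{8} = -1, 2, 2, 14, 50, 206, 818, 3278, 13106.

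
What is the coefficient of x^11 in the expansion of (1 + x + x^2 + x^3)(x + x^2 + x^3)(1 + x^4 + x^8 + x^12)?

3

(1 + x + x^2 + x^3) has coefficients 1,1,1,1 for degrees 0…3.
(x + x^2 + x^3) has coefficients 0,1,1,1,0,0,0,0,0,0,0,0 for degrees 0…11.
Finally multiplying by (1 + x^4 + x^8 + x^12), the product of all factors after the first has coefficients 0,1,1,1,0,1,1,1,0,1,1,1 for degrees 0…11.
[x^11] = 1·1 + 1·1 + 1·1 + 1·0 = 3.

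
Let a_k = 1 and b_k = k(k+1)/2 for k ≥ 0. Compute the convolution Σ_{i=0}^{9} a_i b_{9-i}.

The convolution is the t^9 coefficient of A(t)B(t).
Σ = 1·45 + 1·36 + 1·28 + 1·21 + 1·15 + 1·10 + 1·6 + 1·3 + 1·1 + 1·0 = 165.

165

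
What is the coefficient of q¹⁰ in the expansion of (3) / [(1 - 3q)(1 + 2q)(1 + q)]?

82173

Partial fractions give a closed form: a_n = (27/20)·3^n + (12/5)·(-2)^n + (-3/4)·(-1)^n.
At n = 10: a_10 = 82173.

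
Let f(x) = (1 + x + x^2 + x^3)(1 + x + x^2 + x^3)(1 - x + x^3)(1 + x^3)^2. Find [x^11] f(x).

(1 + x + x^2 + x^3) has coefficients 1,1,1,1 for degrees 0…3.
(1 + x + x^2 + x^3) has coefficients 1,1,1,1,0,0,0,0,0,0,0,0 for degrees 0…11.
Multiplying by (1 - x + x^3) gives running coefficients 1,0,0,1,0,1,1,0,0,0,0,0 for degrees 0…11.
Finally multiplying by (1 + x^3)^2, the product of all factors after the first has coefficients 1,0,0,3,0,1,4,0,2,3,0,1 for degrees 0…11.
[x^11] = 1·1 + 1·0 + 1·3 + 1·2 = 6.

6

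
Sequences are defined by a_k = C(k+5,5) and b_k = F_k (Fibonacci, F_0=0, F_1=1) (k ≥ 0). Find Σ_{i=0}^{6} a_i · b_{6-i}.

591

Write out a_i and b_{6-i} for i = 0,…,6 and sum the products.
Σ = 1·8 + 6·5 + 21·3 + 56·2 + 126·1 + 252·1 + 462·0 = 591.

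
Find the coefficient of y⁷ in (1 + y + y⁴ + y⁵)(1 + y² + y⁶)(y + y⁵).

3

(1 + y + y⁴ + y⁵) has coefficients 1,1,0,0,1,1 for degrees 0…5.
(1 + y² + y⁶) has coefficients 1,0,1,0,0,0,1,0 for degrees 0…7.
Finally multiplying by (y + y⁵), the product of all factors after the first has coefficients 0,1,0,1,0,1,0,2 for degrees 0…7.
[y⁷] = 1·2 + 1·0 + 1·1 + 1·0 = 3.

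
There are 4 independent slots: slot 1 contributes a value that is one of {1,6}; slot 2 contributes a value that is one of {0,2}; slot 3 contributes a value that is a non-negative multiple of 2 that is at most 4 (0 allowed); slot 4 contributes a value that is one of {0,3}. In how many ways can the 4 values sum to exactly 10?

The generating function for the choices is (q + q⁶)·(1 + q²)·(1 + q² + q⁴)·(1 + q³); the count is [q¹⁰].
(q + q⁶) has coefficients 0,1,0,0,0,0,1 for degrees 0…6.
(1 + q²) has coefficients 1,0,1,0,0,0,0,0,0,0,0 for degrees 0…10.
Multiplying by (1 + q² + q⁴) gives running coefficients 1,0,2,0,2,0,1,0,0,0,0 for degrees 0…10.
Finally multiplying by (1 + q³), the product of all factors after the first has coefficients 1,0,2,1,2,2,1,2,0,1,0 for degrees 0…10.
[q¹⁰] = 1·1 + 1·2 = 3.

3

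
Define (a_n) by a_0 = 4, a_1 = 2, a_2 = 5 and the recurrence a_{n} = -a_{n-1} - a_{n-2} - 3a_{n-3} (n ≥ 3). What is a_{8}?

32

The ordinary generating function has denominator 1 + t + t^2 + 3t^3.
Iterating the recurrence: a_0,…,a_{8} = 4, 2, 5, -19, 8, -4, 53, -73, 32.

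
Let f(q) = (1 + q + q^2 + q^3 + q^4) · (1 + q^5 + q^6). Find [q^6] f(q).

2

(1 + q + q^2 + q^3 + q^4) has coefficients 1,1,1,1,1 for degrees 0…4.
(1 + q^5 + q^6) has coefficients 1,0,0,0,0,1,1 for degrees 0…6.
[q^6] = 1·1 + 1·1 + 1·0 + 1·0 + 1·0 = 2.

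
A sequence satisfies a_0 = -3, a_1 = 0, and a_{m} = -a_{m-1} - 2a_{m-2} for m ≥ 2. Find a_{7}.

-30

The ordinary generating function has denominator 1 + y + 2y^2.
Iterating the recurrence: a_0,…,a_{7} = -3, 0, 6, -6, -6, 18, -6, -30.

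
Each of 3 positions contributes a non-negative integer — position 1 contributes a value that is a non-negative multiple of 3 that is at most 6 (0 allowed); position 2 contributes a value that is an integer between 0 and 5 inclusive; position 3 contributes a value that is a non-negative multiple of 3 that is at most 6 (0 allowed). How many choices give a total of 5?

The generating function for the choices is (1 + y^3 + y^6)·(1 + y + y^2 + y^3 + y^4 + y^5)·(1 + y^3 + y^6); the count is [y^5].
(1 + y^3 + y^6) has coefficients 1,0,0,1,0,0 for degrees 0…5.
(1 + y + y^2 + y^3 + y^4 + y^5) has coefficients 1,1,1,1,1,1 for degrees 0…5.
Finally multiplying by (1 + y^3 + y^6), the product of all factors after the first has coefficients 1,1,1,2,2,2 for degrees 0…5.
[y^5] = 1·2 + 1·1 = 3.

3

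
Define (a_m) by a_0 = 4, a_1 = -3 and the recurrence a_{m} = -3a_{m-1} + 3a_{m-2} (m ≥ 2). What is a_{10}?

The ordinary generating function has denominator 1 + 3q - 3q^2.
Iterating the recurrence: a_0,…,a_{10} = 4, -3, 21, -72, 279, -1053, 3996, -15147, 57429, -217728, 825471.

825471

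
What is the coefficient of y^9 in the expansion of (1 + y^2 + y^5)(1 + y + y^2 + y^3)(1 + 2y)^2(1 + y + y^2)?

(1 + y^2 + y^5) has coefficients 1,0,1,0,0,1 for degrees 0…5.
(1 + y + y^2 + y^3) has coefficients 1,1,1,1,0,0,0,0,0,0 for degrees 0…9.
Multiplying by (1 + 2y)^2 gives running coefficients 1,5,9,9,8,4,0,0,0,0 for degrees 0…9.
Finally multiplying by (1 + y + y^2), the product of all factors after the first has coefficients 1,6,15,23,26,21,12,4,0,0 for degrees 0…9.
[y^9] = 1·0 + 1·4 + 1·26 = 30.

30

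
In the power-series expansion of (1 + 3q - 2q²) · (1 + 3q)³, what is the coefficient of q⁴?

27

(1 + 3q - 2q²) has coefficients 1,3,-2 for degrees 0…2.
(1 + 3q)³ has coefficients 1,9,27,27,0 for degrees 0…4.
[q⁴] = 1·0 + 3·27 − 2·27 = 27.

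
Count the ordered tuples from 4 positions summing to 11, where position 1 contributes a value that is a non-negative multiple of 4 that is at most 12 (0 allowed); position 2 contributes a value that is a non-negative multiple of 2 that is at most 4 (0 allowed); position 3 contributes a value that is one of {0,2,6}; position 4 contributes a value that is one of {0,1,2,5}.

The generating function for the choices is (1 + z⁴ + z⁸ + z¹²)·(1 + z² + z⁴)·(1 + z² + z⁶)·(1 + z + z² + z⁵); the count is [z¹¹].
(1 + z⁴ + z⁸ + z¹²) has coefficients 1,0,0,0,1,0,0,0,1,0,0,0 for degrees 0…11.
(1 + z² + z⁴) has coefficients 1,0,1,0,1,0,0,0,0,0,0,0 for degrees 0…11.
Multiplying by (1 + z² + z⁶) gives running coefficients 1,0,2,0,2,0,2,0,1,0,1,0 for degrees 0…11.
Finally multiplying by (1 + z + z² + z⁵), the product of all factors after the first has coefficients 1,1,3,2,4,3,4,4,3,3,2,3 for degrees 0…11.
[z¹¹] = 1·3 + 1·4 + 1·2 = 9.

9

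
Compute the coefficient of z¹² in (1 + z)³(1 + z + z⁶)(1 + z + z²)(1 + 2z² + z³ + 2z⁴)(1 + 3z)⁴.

(1 + z)³ has coefficients 1,3,3,1 for degrees 0…3.
(1 + z + z⁶) has coefficients 1,1,0,0,0,0,1,0,0,0,0,0,0 for degrees 0…12.
Multiplying by (1 + z + z²) gives running coefficients 1,2,2,1,0,0,1,1,1,0,0,0,0 for degrees 0…12.
Multiplying by (1 + 2z² + z³ + 2z⁴) gives running coefficients 1,2,4,6,8,8,6,3,3,3,5,3,2 for degrees 0…12.
Finally multiplying by (1 + 3z)⁴, the product of all factors after the first has coefficients 1,14,82,270,593,1022,1506,1857,1875,1497,1013,792,875 for degrees 0…12.
[z¹²] = 1·875 + 3·792 + 3·1013 + 1·1497 = 7787.

7787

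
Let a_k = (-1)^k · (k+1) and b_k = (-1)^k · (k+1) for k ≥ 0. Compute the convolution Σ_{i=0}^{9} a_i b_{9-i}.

The convolution is the x^9 coefficient of A(x)B(x).
Σ = 1·(-10) − 2·9 + 3·(-8) − 4·7 + 5·(-6) − 6·5 + 7·(-4) − 8·3 + 9·(-2) − 10·1 = -220.

-220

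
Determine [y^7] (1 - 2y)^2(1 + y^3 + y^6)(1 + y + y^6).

(1 - 2y)^2 has coefficients 1,-4,4 for degrees 0…2.
(1 + y^3 + y^6) has coefficients 1,0,0,1,0,0,1,0 for degrees 0…7.
Finally multiplying by (1 + y + y^6), the product of all factors after the first has coefficients 1,1,0,1,1,0,2,1 for degrees 0…7.
[y^7] = 1·1 − 4·2 + 4·0 = -7.

-7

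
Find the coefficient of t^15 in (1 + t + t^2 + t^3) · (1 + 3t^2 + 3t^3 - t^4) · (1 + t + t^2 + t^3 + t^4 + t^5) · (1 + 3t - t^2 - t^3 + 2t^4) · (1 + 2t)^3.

(1 + t + t^2 + t^3) has coefficients 1,1,1,1 for degrees 0…3.
(1 + 3t^2 + 3t^3 - t^4) has coefficients 1,0,3,3,-1,0,0,0,0,0,0,0,0,0,0,0 for degrees 0…15.
Multiplying by (1 + t + t^2 + t^3 + t^4 + t^5) gives running coefficients 1,1,4,7,6,6,5,5,2,-1,0,0,0,0,0,0 for degrees 0…15.
Multiplying by (1 + 3t - t^2 - t^3 + 2t^4) gives running coefficients 1,4,6,17,24,15,18,22,18,7,0,9,5,-2,0,0 for degrees 0…15.
Finally multiplying by (1 + 2t)^3, the product of all factors after the first has coefficients 1,10,42,109,230,411,532,502,486,523,434,237,115,136,120,16 for degrees 0…15.
[t^15] = 1·16 + 1·120 + 1·136 + 1·115 = 387.

387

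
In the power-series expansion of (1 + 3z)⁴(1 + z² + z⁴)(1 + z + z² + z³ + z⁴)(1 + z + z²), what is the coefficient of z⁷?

(1 + 3z)⁴ has coefficients 1,12,54,108,81 for degrees 0…4.
(1 + z² + z⁴) has coefficients 1,0,1,0,1,0,0,0 for degrees 0…7.
Multiplying by (1 + z + z² + z³ + z⁴) gives running coefficients 1,1,2,2,3,2,2,1 for degrees 0…7.
Finally multiplying by (1 + z + z²), the product of all factors after the first has coefficients 1,2,4,5,7,7,7,5 for degrees 0…7.
[z⁷] = 1·5 + 12·7 + 54·7 + 108·7 + 81·5 = 1628.

1628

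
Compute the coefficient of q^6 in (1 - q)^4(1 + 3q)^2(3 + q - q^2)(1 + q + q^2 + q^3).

(1 - q)^4 has coefficients 1,-4,6,-4,1 for degrees 0…4.
(1 + 3q)^2 has coefficients 1,6,9,0,0,0,0 for degrees 0…6.
Multiplying by (3 + q - q^2) gives running coefficients 3,19,32,3,-9,0,0 for degrees 0…6.
Finally multiplying by (1 + q + q^2 + q^3), the product of all factors after the first has coefficients 3,22,54,57,45,26,-6 for degrees 0…6.
[q^6] = 1·(-6) − 4·26 + 6·45 − 4·57 + 1·54 = -14.

-14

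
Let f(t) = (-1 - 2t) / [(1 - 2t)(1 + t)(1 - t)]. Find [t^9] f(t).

Partial fractions give a closed form: a_n = (-8/3)·2^n + (1/6)·(-1)^n + (3/2)·1^n.
At n = 9: a_9 = -1364.

-1364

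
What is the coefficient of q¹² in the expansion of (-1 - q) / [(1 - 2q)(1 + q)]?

-4096

The denominator gives the recurrence a_n = a_(n−1) + 2a_(n−2) for n ≥ 3; the numerator fixes a_0 = -1, a_1 = -2, a_2 = -4.
Iterating: -1, -2, -4, -8, -16, -32, -64, -128, -256, -512, -1024, -2048, -4096, so a_12 = -4096.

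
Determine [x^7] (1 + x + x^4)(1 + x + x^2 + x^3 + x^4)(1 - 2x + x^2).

1

(1 + x + x^4) has coefficients 1,1,0,0,1 for degrees 0…4.
(1 + x + x^2 + x^3 + x^4) has coefficients 1,1,1,1,1,0,0,0 for degrees 0…7.
Finally multiplying by (1 - 2x + x^2), the product of all factors after the first has coefficients 1,-1,0,0,0,-1,1,0 for degrees 0…7.
[x^7] = 1·0 + 1·1 + 1·0 = 1.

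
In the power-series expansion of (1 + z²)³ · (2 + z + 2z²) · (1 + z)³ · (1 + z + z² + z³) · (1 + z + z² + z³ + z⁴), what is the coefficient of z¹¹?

(1 + z²)³ has coefficients 1,0,3,0,3,0,1 for degrees 0…6.
(2 + z + 2z²) has coefficients 2,1,2,0,0,0,0,0,0,0,0,0 for degrees 0…11.
Multiplying by (1 + z)³ gives running coefficients 2,7,11,11,7,2,0,0,0,0,0,0 for degrees 0…11.
Multiplying by (1 + z + z² + z³) gives running coefficients 2,9,20,31,36,31,20,9,2,0,0,0 for degrees 0…11.
Finally multiplying by (1 + z + z² + z³ + z⁴), the product of all factors after the first has coefficients 2,11,31,62,98,127,138,127,98,62,31,11 for degrees 0…11.
[z¹¹] = 1·11 + 3·62 + 3·127 + 1·127 = 705.

705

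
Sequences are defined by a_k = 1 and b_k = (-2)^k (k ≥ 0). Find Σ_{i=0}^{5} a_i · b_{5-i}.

This is [x^5] in the product of the two ordinary generating functions.
Σ = 1·(-32) + 1·16 + 1·(-8) + 1·4 + 1·(-2) + 1·1 = -21.

-21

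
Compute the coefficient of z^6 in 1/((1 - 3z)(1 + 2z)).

463

The denominator gives the recurrence a_n = a_(n−1) + 6a_(n−2) for n ≥ 2; the numerator fixes a_0 = 1, a_1 = 1.
Iterating: 1, 1, 7, 13, 55, 133, 463, so a_6 = 463.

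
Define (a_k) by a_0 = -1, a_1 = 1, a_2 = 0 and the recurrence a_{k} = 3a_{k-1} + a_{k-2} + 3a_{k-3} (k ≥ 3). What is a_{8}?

-513

The ordinary generating function has denominator 1 - 3x - x^2 - 3x^3.
Iterating the recurrence: a_0,…,a_{8} = -1, 1, 0, -2, -3, -11, -42, -146, -513.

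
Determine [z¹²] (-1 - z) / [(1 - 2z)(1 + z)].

-4096

The denominator gives the recurrence a_n = a_(n−1) + 2a_(n−2) for n ≥ 2; the numerator fixes a_0 = -1, a_1 = -2.
Iterating: -1, -2, -4, -8, -16, -32, -64, -128, -256, -512, -1024, -2048, -4096, so a_12 = -4096.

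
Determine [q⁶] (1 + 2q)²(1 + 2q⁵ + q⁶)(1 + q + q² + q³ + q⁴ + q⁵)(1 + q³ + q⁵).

(1 + 2q)² has coefficients 1,4,4 for degrees 0…2.
(1 + 2q⁵ + q⁶) has coefficients 1,0,0,0,0,2,1 for degrees 0…6.
Multiplying by (1 + q + q² + q³ + q⁴ + q⁵) gives running coefficients 1,1,1,1,1,3,3 for degrees 0…6.
Finally multiplying by (1 + q³ + q⁵), the product of all factors after the first has coefficients 1,1,1,2,2,5,5 for degrees 0…6.
[q⁶] = 1·5 + 4·5 + 4·2 = 33.

33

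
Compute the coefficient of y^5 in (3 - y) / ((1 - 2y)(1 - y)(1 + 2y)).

The denominator gives the recurrence a_n = a_(n−1) + 4a_(n−2) − 4a_(n−3) for n ≥ 3; the numerator fixes a_0 = 3, a_1 = 2, a_2 = 14.
Iterating: 3, 2, 14, 10, 58, 42, so a_5 = 42.

42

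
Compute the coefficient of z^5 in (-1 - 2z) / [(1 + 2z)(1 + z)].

1

Partial fractions give a closed form: a_n = (-1)·(-1)^n.
At n = 5: a_5 = 1.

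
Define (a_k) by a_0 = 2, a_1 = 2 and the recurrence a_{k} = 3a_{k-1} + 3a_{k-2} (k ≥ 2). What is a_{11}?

The ordinary generating function has denominator 1 - 3t - 3t^2.
Iterating the recurrence: a_0,…,a_{11} = 2, 2, 12, 42, 162, 612, 2322, 8802, 33372, 126522, 479682, 1818612.

1818612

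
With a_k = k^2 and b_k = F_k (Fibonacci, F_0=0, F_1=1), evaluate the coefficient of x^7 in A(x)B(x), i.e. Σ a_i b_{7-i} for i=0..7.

148

Write out a_i and b_{7-i} for i = 0,…,7 and sum the products.
Σ = 0·13 + 1·8 + 4·5 + 9·3 + 16·2 + 25·1 + 36·1 + 49·0 = 148.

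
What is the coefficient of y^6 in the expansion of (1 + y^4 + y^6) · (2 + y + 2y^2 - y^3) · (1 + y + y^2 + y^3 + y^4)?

8

(1 + y^4 + y^6) has coefficients 1,0,0,0,1,0,1 for degrees 0…6.
(2 + y + 2y^2 - y^3) has coefficients 2,1,2,-1,0,0,0 for degrees 0…6.
Finally multiplying by (1 + y + y^2 + y^3 + y^4), the product of all factors after the first has coefficients 2,3,5,4,4,2,1 for degrees 0…6.
[y^6] = 1·1 + 1·5 + 1·2 = 8.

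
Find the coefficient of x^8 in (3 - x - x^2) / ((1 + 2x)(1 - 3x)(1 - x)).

15312

Partial fractions give a closed form: a_n = (13/15)·(-2)^n + (23/10)·3^n + (-1/6)·1^n.
At n = 8: a_8 = 15312.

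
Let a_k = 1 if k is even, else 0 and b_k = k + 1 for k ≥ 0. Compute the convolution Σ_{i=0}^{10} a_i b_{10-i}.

This is [x^10] in the product of the two ordinary generating functions.
Σ = 1·11 + 0·10 + 1·9 + 0·8 + 1·7 + 0·6 + 1·5 + 0·4 + 1·3 + 0·2 + 1·1 = 36.

36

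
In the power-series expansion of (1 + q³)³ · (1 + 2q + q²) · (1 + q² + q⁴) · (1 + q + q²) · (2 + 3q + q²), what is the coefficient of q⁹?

200

(1 + q³)³ has coefficients 1,0,0,3,0,0,3,0,0,1 for degrees 0…9.
(1 + 2q + q²) has coefficients 1,2,1,0,0,0,0,0,0,0 for degrees 0…9.
Multiplying by (1 + q² + q⁴) gives running coefficients 1,2,2,2,2,2,1,0,0,0 for degrees 0…9.
Multiplying by (1 + q + q²) gives running coefficients 1,3,5,6,6,6,5,3,1,0 for degrees 0…9.
Finally multiplying by (2 + 3q + q²), the product of all factors after the first has coefficients 2,9,20,30,35,36,34,27,16,6 for degrees 0…9.
[q⁹] = 1·6 + 3·34 + 3·30 + 1·2 = 200.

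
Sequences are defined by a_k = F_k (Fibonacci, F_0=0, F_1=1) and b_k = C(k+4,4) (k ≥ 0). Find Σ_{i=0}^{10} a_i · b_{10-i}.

The convolution is the x^10 coefficient of A(x)B(x).
Σ = 0·1001 + 1·715 + 1·495 + 2·330 + 3·210 + 5·126 + 8·70 + 13·35 + 21·15 + 34·5 + 55·1 = 4685.

4685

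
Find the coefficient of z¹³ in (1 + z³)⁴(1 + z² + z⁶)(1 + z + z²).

11

(1 + z³)⁴ has coefficients 1,0,0,4,0,0,6,0,0,4,0,0,1 for degrees 0…12.
(1 + z² + z⁶) has coefficients 1,0,1,0,0,0,1,0,0,0,0,0,0,0 for degrees 0…13.
Finally multiplying by (1 + z + z²), the product of all factors after the first has coefficients 1,1,2,1,1,0,1,1,1,0,0,0,0,0 for degrees 0…13.
[z¹³] = 1·0 + 4·0 + 6·1 + 4·1 + 1·1 = 11.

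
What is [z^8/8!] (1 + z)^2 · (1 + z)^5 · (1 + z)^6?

The EGF product rule gives c_8 = Σ_{k_1+k_2+k_3=8} C(8; k_1,k_2,k_3) · ∏ g_i(k_i), where (1+z)^2 gives the falling factorial (2)_k; (1+z)^5 gives the falling factorial (5)_k; (1+z)^6 gives the falling factorial (6)_k.
g_1(k) for k = 0…8: 1, 2, 2, 0, 0, 0, 0, 0, 0.
g_2(k) for k = 0…8: 1, 5, 20, 60, 120, 120, 0, 0, 0.
g_3(k) for k = 0…8: 1, 6, 30, 120, 360, 720, 720, 0, 0.
First combine the last two factors: h(k) = Σ_j C(k,j)·g_2(j)·g_3(k−j) for k = 0…8: 1, 11, 110, 990, 7920, 55440, 332640, 1663200, 6652800.
c_8 = Σ_k C(8,k)·g_1(k)·h(8−k) = 1·1·6652800 + 8·2·1663200 + 28·2·332640 = 6652800 + 26611200 + 18627840 = 51891840.

51891840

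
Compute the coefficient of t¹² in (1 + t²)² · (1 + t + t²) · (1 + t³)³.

5

(1 + t²)² has coefficients 1,0,2,0,1 for degrees 0…4.
(1 + t + t²) has coefficients 1,1,1,0,0,0,0,0,0,0,0,0,0 for degrees 0…12.
Finally multiplying by (1 + t³)³, the product of all factors after the first has coefficients 1,1,1,3,3,3,3,3,3,1,1,1,0 for degrees 0…12.
[t¹²] = 1·0 + 2·1 + 1·3 = 5.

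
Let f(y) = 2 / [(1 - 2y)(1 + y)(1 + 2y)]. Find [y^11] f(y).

-2730

Partial fractions give a closed form: a_n = (2/3)·2^n + (-2/3)·(-1)^n + (2)·(-2)^n.
At n = 11: a_11 = -2730.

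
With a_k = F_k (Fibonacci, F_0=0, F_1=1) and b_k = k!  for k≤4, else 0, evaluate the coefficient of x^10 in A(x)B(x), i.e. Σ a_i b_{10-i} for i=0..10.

The convolution is the t^10 coefficient of A(t)B(t).
Σ = 0·0 + 1·0 + 1·0 + 2·0 + 3·0 + 5·0 + 8·24 + 13·6 + 21·2 + 34·1 + 55·1 = 401.

401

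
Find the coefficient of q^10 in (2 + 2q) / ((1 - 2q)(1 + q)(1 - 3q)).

Partial fractions give a closed form: a_n = (-4)·2^n + (6)·3^n.
At n = 10: a_10 = 350198.

350198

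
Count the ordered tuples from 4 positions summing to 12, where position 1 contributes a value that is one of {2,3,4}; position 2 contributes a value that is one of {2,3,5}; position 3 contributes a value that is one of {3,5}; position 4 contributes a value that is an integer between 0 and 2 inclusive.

The generating function for the choices is (y^2 + y^3 + y^4)·(y^2 + y^3 + y^5)·(y^3 + y^5)·(1 + y + y^2); the count is [y^12].
(y^2 + y^3 + y^4) has coefficients 0,0,1,1,1 for degrees 0…4.
(y^2 + y^3 + y^5) has coefficients 0,0,1,1,0,1,0,0,0,0,0,0,0 for degrees 0…12.
Multiplying by (y^3 + y^5) gives running coefficients 0,0,0,0,0,1,1,1,2,0,1,0,0 for degrees 0…12.
Finally multiplying by (1 + y + y^2), the product of all factors after the first has coefficients 0,0,0,0,0,1,2,3,4,3,3,1,1 for degrees 0…12.
[y^12] = 1·3 + 1·3 + 1·4 = 10.

10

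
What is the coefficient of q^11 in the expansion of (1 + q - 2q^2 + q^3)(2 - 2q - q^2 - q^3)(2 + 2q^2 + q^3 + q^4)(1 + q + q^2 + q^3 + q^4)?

2

(1 + q - 2q^2 + q^3) has coefficients 1,1,-2,1 for degrees 0…3.
(2 - 2q - q^2 - q^3) has coefficients 2,-2,-1,-1,0,0,0,0,0,0,0,0 for degrees 0…11.
Multiplying by (2 + 2q^2 + q^3 + q^4) gives running coefficients 4,-4,2,-4,-2,-5,-2,-1,0,0,0,0 for degrees 0…11.
Finally multiplying by (1 + q + q^2 + q^3 + q^4), the product of all factors after the first has coefficients 4,0,2,-2,-4,-13,-11,-14,-10,-8,-3,-1 for degrees 0…11.
[q^11] = 1·(-1) + 1·(-3) − 2·(-8) + 1·(-10) = 2.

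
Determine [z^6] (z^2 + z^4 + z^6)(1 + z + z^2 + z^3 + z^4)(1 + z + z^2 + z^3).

(z^2 + z^4 + z^6) has coefficients 0,0,1,0,1,0,1 for degrees 0…6.
(1 + z + z^2 + z^3 + z^4) has coefficients 1,1,1,1,1,0,0 for degrees 0…6.
Finally multiplying by (1 + z + z^2 + z^3), the product of all factors after the first has coefficients 1,2,3,4,4,3,2 for degrees 0…6.
[z^6] = 1·4 + 1·3 + 1·1 = 8.

8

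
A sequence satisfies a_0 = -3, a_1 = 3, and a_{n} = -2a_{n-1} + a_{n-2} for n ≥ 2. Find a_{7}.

717

The ordinary generating function has denominator 1 + 2q - q^2.
Iterating the recurrence: a_0,…,a_{7} = -3, 3, -9, 21, -51, 123, -297, 717.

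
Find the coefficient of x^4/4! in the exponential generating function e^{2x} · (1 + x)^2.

The EGF product rule gives c_4 = Σ_{k_1+k_2=4} C(4; k_1,k_2) · ∏ g_i(k_i), where e^{2x} gives (2)^k; (1+x)^2 gives the falling factorial (2)_k.
g_1(k) for k = 0…4: 1, 2, 4, 8, 16.
g_2(k) for k = 0…4: 1, 2, 2, 0, 0.
c_4 = Σ_k C(4,k)·g_1(k)·g_2(4−k) = 6·4·2 + 4·8·2 + 1·16·1 = 48 + 64 + 16 = 128.

128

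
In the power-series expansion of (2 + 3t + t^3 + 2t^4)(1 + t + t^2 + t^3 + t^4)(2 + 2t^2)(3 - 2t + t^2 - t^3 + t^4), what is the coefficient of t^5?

38

(2 + 3t + t^3 + 2t^4) has coefficients 2,3,0,1,2 for degrees 0…4.
(1 + t + t^2 + t^3 + t^4) has coefficients 1,1,1,1,1,0 for degrees 0…5.
Multiplying by (2 + 2t^2) gives running coefficients 2,2,4,4,4,2 for degrees 0…5.
Finally multiplying by (3 - 2t + t^2 - t^3 + t^4), the product of all factors after the first has coefficients 6,2,10,4,8,0 for degrees 0…5.
[t^5] = 2·0 + 3·8 + 1·10 + 2·2 = 38.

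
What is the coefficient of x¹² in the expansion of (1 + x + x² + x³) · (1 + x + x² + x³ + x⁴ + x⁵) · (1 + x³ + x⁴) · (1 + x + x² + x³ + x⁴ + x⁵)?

35

(1 + x + x² + x³) has coefficients 1,1,1,1 for degrees 0…3.
(1 + x + x² + x³ + x⁴ + x⁵) has coefficients 1,1,1,1,1,1,0,0,0,0,0,0,0 for degrees 0…12.
Multiplying by (1 + x³ + x⁴) gives running coefficients 1,1,1,2,3,3,2,2,2,1,0,0,0 for degrees 0…12.
Finally multiplying by (1 + x + x² + x³ + x⁴ + x⁵), the product of all factors after the first has coefficients 1,2,3,5,8,11,12,13,14,13,10,7,5 for degrees 0…12.
[x¹²] = 1·5 + 1·7 + 1·10 + 1·13 = 35.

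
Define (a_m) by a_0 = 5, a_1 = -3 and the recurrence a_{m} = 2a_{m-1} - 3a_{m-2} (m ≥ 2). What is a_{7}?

111

The ordinary generating function has denominator 1 - 2x + 3x^2.
Iterating the recurrence: a_0,…,a_{7} = 5, -3, -21, -33, -3, 93, 195, 111.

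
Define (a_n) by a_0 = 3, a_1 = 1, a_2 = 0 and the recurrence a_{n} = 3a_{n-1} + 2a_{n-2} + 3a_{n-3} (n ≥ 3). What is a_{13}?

The ordinary generating function has denominator 1 - 3q - 2q^2 - 3q^3.
Iterating the recurrence: a_0,…,a_{13} = 3, 1, 0, 11, 36, 130, 495, 1853, 6939, 26008, 97461, 365216, 1368594, 5128597.

5128597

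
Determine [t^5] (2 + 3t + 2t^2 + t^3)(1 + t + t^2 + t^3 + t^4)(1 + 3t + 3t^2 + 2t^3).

(2 + 3t + 2t^2 + t^3) has coefficients 2,3,2,1 for degrees 0…3.
(1 + t + t^2 + t^3 + t^4) has coefficients 1,1,1,1,1,0 for degrees 0…5.
Finally multiplying by (1 + 3t + 3t^2 + 2t^3), the product of all factors after the first has coefficients 1,4,7,9,9,8 for degrees 0…5.
[t^5] = 2·8 + 3·9 + 2·9 + 1·7 = 68.

68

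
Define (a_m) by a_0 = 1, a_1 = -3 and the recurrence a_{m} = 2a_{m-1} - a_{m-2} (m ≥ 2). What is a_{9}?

-35

The ordinary generating function has denominator 1 - 2z + z^2.
Iterating the recurrence: a_0,…,a_{9} = 1, -3, -7, -11, -15, -19, -23, -27, -31, -35.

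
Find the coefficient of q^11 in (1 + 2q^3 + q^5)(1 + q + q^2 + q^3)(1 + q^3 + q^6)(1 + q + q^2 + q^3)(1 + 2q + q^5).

72

(1 + 2q^3 + q^5) has coefficients 1,0,0,2,0,1 for degrees 0…5.
(1 + q + q^2 + q^3) has coefficients 1,1,1,1,0,0,0,0,0,0,0,0 for degrees 0…11.
Multiplying by (1 + q^3 + q^6) gives running coefficients 1,1,1,2,1,1,2,1,1,1,0,0 for degrees 0…11.
Multiplying by (1 + q + q^2 + q^3) gives running coefficients 1,2,3,5,5,5,6,5,5,5,3,2 for degrees 0…11.
Finally multiplying by (1 + 2q + q^5), the product of all factors after the first has coefficients 1,4,7,11,15,16,18,20,20,20,18,14 for degrees 0…11.
[q^11] = 1·14 + 2·20 + 1·18 = 72.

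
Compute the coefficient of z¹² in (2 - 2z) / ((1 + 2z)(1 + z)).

24572

Partial fractions give a closed form: a_n = (6)·(-2)^n + (-4)·(-1)^n.
At n = 12: a_12 = 24572.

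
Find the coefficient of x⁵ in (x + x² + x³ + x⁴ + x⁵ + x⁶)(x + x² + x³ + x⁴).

4

(x + x² + x³ + x⁴ + x⁵ + x⁶) has coefficients 0,1,1,1,1,1 for degrees 0…5.
(x + x² + x³ + x⁴) has coefficients 0,1,1,1,1,0 for degrees 0…5.
[x⁵] = 1·1 + 1·1 + 1·1 + 1·1 + 1·0 = 4.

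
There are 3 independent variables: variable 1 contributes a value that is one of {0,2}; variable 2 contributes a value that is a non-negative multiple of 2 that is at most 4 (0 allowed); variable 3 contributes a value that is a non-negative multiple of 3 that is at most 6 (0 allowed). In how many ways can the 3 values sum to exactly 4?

The generating function for the choices is (1 + y^2)·(1 + y^2 + y^4)·(1 + y^3 + y^6); the count is [y^4].
(1 + y^2) has coefficients 1,0,1 for degrees 0…2.
(1 + y^2 + y^4) has coefficients 1,0,1,0,1 for degrees 0…4.
Finally multiplying by (1 + y^3 + y^6), the product of all factors after the first has coefficients 1,0,1,1,1 for degrees 0…4.
[y^4] = 1·1 + 1·1 = 2.

2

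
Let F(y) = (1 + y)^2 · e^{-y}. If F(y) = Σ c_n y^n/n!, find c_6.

The EGF product rule gives c_6 = Σ_{k_1+k_2=6} C(6; k_1,k_2) · ∏ g_i(k_i), where (1+y)^2 gives the falling factorial (2)_k; e^{-y} gives (-1)^k.
g_1(k) for k = 0…6: 1, 2, 2, 0, 0, 0, 0.
g_2(k) for k = 0…6: 1, -1, 1, -1, 1, -1, 1.
c_6 = Σ_k C(6,k)·g_1(k)·g_2(6−k) = 1·1·1 + 6·2·(-1) + 15·2·1 = 1 − 12 + 30 = 19.

19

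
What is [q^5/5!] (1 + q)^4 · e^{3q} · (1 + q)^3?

The EGF product rule gives c_5 = Σ_{k_1+k_2+k_3=5} C(5; k_1,k_2,k_3) · ∏ g_i(k_i), where (1+q)^4 gives the falling factorial (4)_k; e^{3q} gives (3)^k; (1+q)^3 gives the falling factorial (3)_k.
g_1(k) for k = 0…5: 1, 4, 12, 24, 24, 0.
g_2(k) for k = 0…5: 1, 3, 9, 27, 81, 243.
g_3(k) for k = 0…5: 1, 3, 6, 6, 0, 0.
First combine the last two factors: h(k) = Σ_j C(k,j)·g_2(j)·g_3(k−j) for k = 0…5: 1, 6, 33, 168, 801, 3618.
c_5 = Σ_k C(5,k)·g_1(k)·h(5−k) = 1·1·3618 + 5·4·801 + 10·12·168 + 10·24·33 + 5·24·6 = 3618 + 16020 + 20160 + 7920 + 720 = 48438.

48438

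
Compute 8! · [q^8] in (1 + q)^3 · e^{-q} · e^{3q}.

24832

The EGF product rule gives c_8 = Σ_{k_1+k_2+k_3=8} C(8; k_1,k_2,k_3) · ∏ g_i(k_i), where (1+q)^3 gives the falling factorial (3)_k; e^{-q} gives (-1)^k; e^{3q} gives (3)^k.
g_1(k) for k = 0…8: 1, 3, 6, 6, 0, 0, 0, 0, 0.
g_2(k) for k = 0…8: 1, -1, 1, -1, 1, -1, 1, -1, 1.
g_3(k) for k = 0…8: 1, 3, 9, 27, 81, 243, 729, 2187, 6561.
First combine the last two factors: h(k) = Σ_j C(k,j)·g_2(j)·g_3(k−j) for k = 0…8: 1, 2, 4, 8, 16, 32, 64, 128, 256.
c_8 = Σ_k C(8,k)·g_1(k)·h(8−k) = 1·1·256 + 8·3·128 + 28·6·64 + 56·6·32 = 256 + 3072 + 10752 + 10752 = 24832.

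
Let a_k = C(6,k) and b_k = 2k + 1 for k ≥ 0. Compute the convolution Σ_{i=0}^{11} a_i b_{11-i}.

1088

The convolution is the x^11 coefficient of A(x)B(x).
Σ = 1·23 + 6·21 + 15·19 + 20·17 + 15·15 + 6·13 + 1·11 + 0·9 + 0·7 + 0·5 + 0·3 + 0·1 = 1088.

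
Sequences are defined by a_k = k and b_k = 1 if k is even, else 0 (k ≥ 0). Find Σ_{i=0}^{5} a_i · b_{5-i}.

9

This is [x^5] in the product of the two ordinary generating functions.
Σ = 0·0 + 1·1 + 2·0 + 3·1 + 4·0 + 5·1 = 9.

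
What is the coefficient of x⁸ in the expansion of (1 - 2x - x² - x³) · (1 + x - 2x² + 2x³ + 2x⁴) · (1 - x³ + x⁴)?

3

(1 - 2x - x² - x³) has coefficients 1,-2,-1,-1 for degrees 0…3.
(1 + x - 2x² + 2x³ + 2x⁴) has coefficients 1,1,-2,2,2,0,0,0,0 for degrees 0…8.
Finally multiplying by (1 - x³ + x⁴), the product of all factors after the first has coefficients 1,1,-2,1,2,3,-4,0,2 for degrees 0…8.
[x⁸] = 1·2 − 2·0 − 1·(-4) − 1·3 = 3.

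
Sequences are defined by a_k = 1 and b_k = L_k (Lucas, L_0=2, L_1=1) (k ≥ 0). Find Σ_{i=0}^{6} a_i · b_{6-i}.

The convolution is the x^6 coefficient of A(x)B(x).
Σ = 1·18 + 1·11 + 1·7 + 1·4 + 1·3 + 1·1 + 1·2 = 46.

46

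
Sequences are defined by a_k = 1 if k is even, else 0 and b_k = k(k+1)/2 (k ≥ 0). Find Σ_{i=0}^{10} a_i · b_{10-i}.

125

Write out a_i and b_{10-i} for i = 0,…,10 and sum the products.
Σ = 1·55 + 0·45 + 1·36 + 0·28 + 1·21 + 0·15 + 1·10 + 0·6 + 1·3 + 0·1 + 1·0 = 125.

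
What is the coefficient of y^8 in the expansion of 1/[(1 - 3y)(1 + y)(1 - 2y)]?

Partial fractions give a closed form: a_n = (9/4)·3^n + (1/12)·(-1)^n + (-4/3)·2^n.
At n = 8: a_8 = 14421.

14421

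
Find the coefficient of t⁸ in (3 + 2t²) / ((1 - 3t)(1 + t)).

The denominator gives the recurrence a_n = 2a_(n−1) + 3a_(n−2) for n ≥ 3; the numerator fixes a_0 = 3, a_1 = 6, a_2 = 23.
Iterating: 3, 6, 23, 64, 197, 586, 1763, 5284, 15857, so a_8 = 15857.

15857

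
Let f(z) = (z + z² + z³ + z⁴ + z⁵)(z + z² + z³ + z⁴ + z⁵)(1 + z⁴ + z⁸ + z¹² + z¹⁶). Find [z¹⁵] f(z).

(z + z² + z³ + z⁴ + z⁵) has coefficients 0,1,1,1,1,1 for degrees 0…5.
(z + z² + z³ + z⁴ + z⁵) has coefficients 0,1,1,1,1,1,0,0,0,0,0,0,0,0,0,0 for degrees 0…15.
Finally multiplying by (1 + z⁴ + z⁸ + z¹² + z¹⁶), the product of all factors after the first has coefficients 0,1,1,1,1,2,1,1,1,2,1,1,1,2,1,1 for degrees 0…15.
[z¹⁵] = 1·1 + 1·2 + 1·1 + 1·1 + 1·1 = 6.

6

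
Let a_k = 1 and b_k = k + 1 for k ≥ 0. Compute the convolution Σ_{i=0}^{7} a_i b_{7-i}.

The convolution is the t^7 coefficient of A(t)B(t).
Σ = 1·8 + 1·7 + 1·6 + 1·5 + 1·4 + 1·3 + 1·2 + 1·1 = 36.

36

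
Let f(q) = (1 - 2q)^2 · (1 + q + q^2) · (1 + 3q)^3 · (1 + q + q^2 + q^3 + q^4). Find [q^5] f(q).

(1 - 2q)^2 has coefficients 1,-4,4 for degrees 0…2.
(1 + q + q^2) has coefficients 1,1,1,0,0,0 for degrees 0…5.
Multiplying by (1 + 3q)^3 gives running coefficients 1,10,37,63,54,27 for degrees 0…5.
Finally multiplying by (1 + q + q^2 + q^3 + q^4), the product of all factors after the first has coefficients 1,11,48,111,165,191 for degrees 0…5.
[q^5] = 1·191 − 4·165 + 4·111 = -25.

-25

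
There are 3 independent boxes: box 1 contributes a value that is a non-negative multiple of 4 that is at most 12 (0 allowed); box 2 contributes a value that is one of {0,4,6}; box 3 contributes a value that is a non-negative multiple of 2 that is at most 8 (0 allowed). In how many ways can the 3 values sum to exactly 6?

4

The generating function for the choices is (1 + q⁴ + q⁸ + q¹²)·(1 + q⁴ + q⁶)·(1 + q² + q⁴ + q⁶ + q⁸); the count is [q⁶].
(1 + q⁴ + q⁸ + q¹²) has coefficients 1,0,0,0,1,0,0 for degrees 0…6.
(1 + q⁴ + q⁶) has coefficients 1,0,0,0,1,0,1 for degrees 0…6.
Finally multiplying by (1 + q² + q⁴ + q⁶ + q⁸), the product of all factors after the first has coefficients 1,0,1,0,2,0,3 for degrees 0…6.
[q⁶] = 1·3 + 1·1 = 4.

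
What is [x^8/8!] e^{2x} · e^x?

6561

The EGF product rule gives c_8 = Σ_{k_1+k_2=8} C(8; k_1,k_2) · ∏ g_i(k_i), where e^{2x} gives (2)^k; e^x gives (1)^k.
g_1(k) for k = 0…8: 1, 2, 4, 8, 16, 32, 64, 128, 256.
g_2(k) for k = 0…8: 1, 1, 1, 1, 1, 1, 1, 1, 1.
c_8 = Σ_k C(8,k)·g_1(k)·g_2(8−k) = 1·1·1 + 8·2·1 + 28·4·1 + 56·8·1 + 70·16·1 + 56·32·1 + 28·64·1 + 8·128·1 + 1·256·1 = 1 + 16 + 112 + 448 + 1120 + 1792 + 1792 + 1024 + 256 = 6561.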